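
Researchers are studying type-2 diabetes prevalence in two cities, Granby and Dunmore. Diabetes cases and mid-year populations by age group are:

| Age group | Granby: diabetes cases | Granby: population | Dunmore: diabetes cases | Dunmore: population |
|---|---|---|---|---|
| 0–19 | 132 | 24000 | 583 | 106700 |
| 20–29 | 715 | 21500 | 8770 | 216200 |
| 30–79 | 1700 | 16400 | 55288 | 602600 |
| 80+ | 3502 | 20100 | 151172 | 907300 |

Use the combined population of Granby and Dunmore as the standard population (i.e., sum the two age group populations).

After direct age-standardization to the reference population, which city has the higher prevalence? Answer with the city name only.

Age-specific rates per 1000 for Granby: 5.500, 33.256, 103.659, 174.229.
For Dunmore: 5.464, 40.564, 91.749, 166.617.
Combined standard total = 1914800; weights = 0.0683, 0.1241, 0.3233, 0.4843.
Granby: 0.0683×5.500 + 0.1241×33.256 + 0.3233×103.659 + 0.4843×174.229 = 122.3983 per 1000.
Dunmore: 0.0683×5.464 + 0.1241×40.564 + 0.3233×91.749 + 0.4843×166.617 = 115.7666 per 1000.
The crude rates (73.77 vs 117.75) would put Dunmore higher, but that reflects its age composition; once standardized to a common age structure, Granby has the higher underlying rate.

Granby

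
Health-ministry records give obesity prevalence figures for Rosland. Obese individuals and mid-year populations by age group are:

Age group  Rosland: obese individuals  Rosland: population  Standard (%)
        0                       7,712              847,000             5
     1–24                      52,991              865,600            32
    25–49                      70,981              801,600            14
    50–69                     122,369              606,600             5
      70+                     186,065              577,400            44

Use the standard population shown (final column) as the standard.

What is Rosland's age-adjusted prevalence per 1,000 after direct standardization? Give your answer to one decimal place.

184.3

Age-specific rates per 1,000 for Rosland: 9.105, 61.219, 88.549, 201.729, 322.246.
Standard weights: 0.05, 0.32, 0.14, 0.05, 0.44.
Standardized rate: 0.0500×9.105 + 0.3200×61.219 + 0.1400×88.549 + 0.0500×201.729 + 0.4400×322.246 = 184.3170 per 1,000.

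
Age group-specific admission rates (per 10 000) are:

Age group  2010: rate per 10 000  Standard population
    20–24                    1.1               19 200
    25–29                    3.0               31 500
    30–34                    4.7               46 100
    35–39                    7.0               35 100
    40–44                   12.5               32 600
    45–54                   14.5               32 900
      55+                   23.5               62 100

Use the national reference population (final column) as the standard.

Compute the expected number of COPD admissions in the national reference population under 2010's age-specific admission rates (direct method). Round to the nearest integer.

292

Expected COPD admissions = Σ (standard pop × age-specific rate ÷ 10 000)
= 19 200×1.1/10 000 + 31 500×3.0/10 000 + 46 100×4.7/10 000 + 35 100×7.0/10 000 + 32 600×12.5/10 000 + 32 900×14.5/10 000 + 62 100×23.5/10 000
= 2.11 + 9.45 + 21.67 + 24.57 + 40.75 + 47.70 + 145.94 = 292.19.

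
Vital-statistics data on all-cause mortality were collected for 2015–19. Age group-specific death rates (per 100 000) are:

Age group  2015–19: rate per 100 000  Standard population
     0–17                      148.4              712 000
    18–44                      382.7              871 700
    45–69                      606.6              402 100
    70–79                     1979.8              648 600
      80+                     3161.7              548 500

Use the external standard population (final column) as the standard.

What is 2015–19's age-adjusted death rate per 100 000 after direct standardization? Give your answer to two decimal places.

Standard total = 3 182 900; weights = 0.2237, 0.2739, 0.1263, 0.2038, 0.1723.
Standardized rate: 0.2237×148.4 + 0.2739×382.7 + 0.1263×606.6 + 0.2038×1979.8 + 0.1723×3161.7 = 1162.9222 per 100 000.

1162.92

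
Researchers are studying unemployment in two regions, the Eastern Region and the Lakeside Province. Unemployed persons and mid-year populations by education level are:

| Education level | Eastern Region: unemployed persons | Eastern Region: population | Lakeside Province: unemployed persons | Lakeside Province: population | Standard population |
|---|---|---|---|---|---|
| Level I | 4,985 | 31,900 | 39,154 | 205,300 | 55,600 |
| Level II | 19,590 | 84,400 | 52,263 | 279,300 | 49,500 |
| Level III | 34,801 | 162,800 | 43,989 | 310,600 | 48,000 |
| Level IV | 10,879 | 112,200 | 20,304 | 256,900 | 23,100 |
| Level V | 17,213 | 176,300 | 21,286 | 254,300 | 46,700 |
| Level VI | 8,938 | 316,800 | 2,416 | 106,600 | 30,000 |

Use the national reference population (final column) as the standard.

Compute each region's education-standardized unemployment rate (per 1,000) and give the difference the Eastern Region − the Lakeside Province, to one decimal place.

19.8

Education-specific rates per 1,000 for the Eastern Region: 156.270, 232.109, 213.765, 96.961, 97.635, 28.213.
For the Lakeside Province: 190.716, 187.121, 141.626, 79.035, 83.704, 22.664.
Standard total = 252,900; weights = 0.2198, 0.1957, 0.1898, 0.0913, 0.1847, 0.1186.
The Eastern Region: 0.2198×156.270 + 0.1957×232.109 + 0.1898×213.765 + 0.0913×96.961 + 0.1847×97.635 + 0.1186×28.213 = 150.5910 per 1,000.
The Lakeside Province: 0.2198×190.716 + 0.1957×187.121 + 0.1898×141.626 + 0.0913×79.035 + 0.1847×83.704 + 0.1186×22.664 = 130.7986 per 1,000.
Difference = 150.5910 − 130.7986 = 19.7923.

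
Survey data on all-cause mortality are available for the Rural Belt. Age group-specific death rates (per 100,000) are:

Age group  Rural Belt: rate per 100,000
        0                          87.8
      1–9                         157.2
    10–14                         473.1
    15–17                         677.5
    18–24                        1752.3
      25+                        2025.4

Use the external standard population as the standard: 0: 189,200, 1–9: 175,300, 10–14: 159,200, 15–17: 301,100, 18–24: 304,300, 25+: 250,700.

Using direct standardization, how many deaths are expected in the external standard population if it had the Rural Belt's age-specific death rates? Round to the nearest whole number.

Expected deaths = Σ (standard pop × age-specific rate ÷ 100,000)
= 189,200×87.8/100,000 + 175,300×157.2/100,000 + 159,200×473.1/100,000 + 301,100×677.5/100,000 + 304,300×1752.3/100,000 + 250,700×2025.4/100,000
= 166.12 + 275.57 + 753.18 + 2039.95 + 5332.25 + 5077.68 = 13644.74.

13645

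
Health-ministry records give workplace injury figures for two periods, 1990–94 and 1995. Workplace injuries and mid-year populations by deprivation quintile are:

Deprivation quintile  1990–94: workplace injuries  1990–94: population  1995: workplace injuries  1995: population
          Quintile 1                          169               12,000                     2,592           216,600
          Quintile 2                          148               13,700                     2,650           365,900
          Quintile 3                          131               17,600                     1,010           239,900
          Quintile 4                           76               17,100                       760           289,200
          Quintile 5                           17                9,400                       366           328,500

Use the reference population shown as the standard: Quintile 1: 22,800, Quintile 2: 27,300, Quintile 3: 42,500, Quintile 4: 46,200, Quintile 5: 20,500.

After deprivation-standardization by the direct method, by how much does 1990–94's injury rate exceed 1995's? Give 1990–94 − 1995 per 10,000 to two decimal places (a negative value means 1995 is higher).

23.92

Deprivation-specific rates per 10,000 for 1990–94: 140.83, 108.03, 74.43, 44.44, 18.09.
For 1995: 119.67, 72.42, 42.10, 26.28, 11.14.
Standard total = 159,300; weights = 0.1431, 0.1714, 0.2668, 0.2900, 0.1287.
1990–94: 0.1431×140.83 + 0.1714×108.03 + 0.2668×74.43 + 0.2900×44.44 + 0.1287×18.09 = 73.7453 per 10,000.
1995: 0.1431×119.67 + 0.1714×72.42 + 0.2668×42.10 + 0.2900×26.28 + 0.1287×11.14 = 49.8267 per 10,000.
Difference = 73.7453 − 49.8267 = 23.9186.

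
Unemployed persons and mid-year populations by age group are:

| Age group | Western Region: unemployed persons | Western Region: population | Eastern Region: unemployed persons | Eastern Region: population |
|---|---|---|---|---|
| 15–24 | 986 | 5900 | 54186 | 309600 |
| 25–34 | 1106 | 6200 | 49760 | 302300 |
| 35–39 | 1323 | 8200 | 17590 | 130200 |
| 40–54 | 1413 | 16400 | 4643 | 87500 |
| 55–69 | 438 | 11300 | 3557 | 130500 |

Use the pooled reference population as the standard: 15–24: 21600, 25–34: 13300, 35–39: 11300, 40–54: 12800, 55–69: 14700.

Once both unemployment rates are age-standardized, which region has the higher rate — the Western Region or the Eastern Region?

Western Region

Age-specific rates per 1000 for the Western Region: 167.119, 178.387, 161.341, 86.159, 38.761.
For the Eastern Region: 175.019, 164.605, 135.100, 53.063, 27.257.
Standard total = 73700; weights = 0.2931, 0.1805, 0.1533, 0.1737, 0.1995.
The Western Region: 0.2931×167.119 + 0.1805×178.387 + 0.1533×161.341 + 0.1737×86.159 + 0.1995×38.761 = 128.6036 per 1000.
The Eastern Region: 0.2931×175.019 + 0.1805×164.605 + 0.1533×135.100 + 0.1737×53.063 + 0.1995×27.257 = 116.3659 per 1000.
The crude rates (109.71 vs 135.13) would put the Eastern Region higher, but that reflects its age composition; once standardized to a common age structure, the Western Region has the higher underlying rate.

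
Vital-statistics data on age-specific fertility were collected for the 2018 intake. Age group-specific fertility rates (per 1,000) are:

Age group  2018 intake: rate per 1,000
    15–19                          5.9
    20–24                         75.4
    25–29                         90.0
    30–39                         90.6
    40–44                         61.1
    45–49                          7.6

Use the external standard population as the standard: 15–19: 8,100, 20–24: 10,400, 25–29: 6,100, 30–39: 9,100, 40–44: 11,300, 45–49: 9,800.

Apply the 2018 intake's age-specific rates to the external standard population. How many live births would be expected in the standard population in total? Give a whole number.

2970

Expected live births = Σ (standard pop × age-specific rate ÷ 1,000)
= 8,100×5.9/1,000 + 10,400×75.4/1,000 + 6,100×90.0/1,000 + 9,100×90.6/1,000 + 11,300×61.1/1,000 + 9,800×7.6/1,000
= 47.79 + 784.16 + 549.00 + 824.46 + 690.43 + 74.48 = 2970.32.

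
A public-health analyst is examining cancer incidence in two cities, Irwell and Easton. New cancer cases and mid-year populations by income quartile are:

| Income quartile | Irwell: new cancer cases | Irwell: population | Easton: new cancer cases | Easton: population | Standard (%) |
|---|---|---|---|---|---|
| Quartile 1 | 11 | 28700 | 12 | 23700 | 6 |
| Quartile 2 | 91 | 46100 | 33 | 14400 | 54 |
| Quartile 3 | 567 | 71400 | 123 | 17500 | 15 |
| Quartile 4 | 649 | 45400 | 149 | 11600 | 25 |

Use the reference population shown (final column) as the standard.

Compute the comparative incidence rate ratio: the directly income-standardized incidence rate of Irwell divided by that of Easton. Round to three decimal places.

1.058

Income-specific rates per 100000 for Irwell: 38.33, 197.40, 794.12, 1429.52.
For Easton: 50.63, 229.17, 702.86, 1284.48.
Standard weights: 0.06, 0.54, 0.15, 0.25.
Irwell: 0.0600×38.33 + 0.5400×197.40 + 0.1500×794.12 + 0.2500×1429.52 = 585.3905 per 100000.
Easton: 0.0600×50.63 + 0.5400×229.17 + 0.1500×702.86 + 0.2500×1284.48 = 553.3372 per 100000.
Ratio = 585.3905 ÷ 553.3372 = 1.05793.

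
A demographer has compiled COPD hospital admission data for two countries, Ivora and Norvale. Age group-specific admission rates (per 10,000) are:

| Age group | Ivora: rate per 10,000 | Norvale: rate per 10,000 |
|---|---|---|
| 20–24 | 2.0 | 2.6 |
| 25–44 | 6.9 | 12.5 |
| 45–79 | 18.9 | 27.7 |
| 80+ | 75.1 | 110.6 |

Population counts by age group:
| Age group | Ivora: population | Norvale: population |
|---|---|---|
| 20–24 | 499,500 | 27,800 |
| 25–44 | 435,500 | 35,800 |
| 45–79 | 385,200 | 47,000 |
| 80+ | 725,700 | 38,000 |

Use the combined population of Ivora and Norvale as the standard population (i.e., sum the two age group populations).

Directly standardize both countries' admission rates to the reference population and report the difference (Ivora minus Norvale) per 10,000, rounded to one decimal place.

Combined standard total = 2,194,500; weights = 0.2403, 0.2148, 0.1969, 0.3480.
Ivora: 0.2403×2.0 + 0.2148×6.9 + 0.1969×18.9 + 0.3480×75.1 = 31.8200 per 10,000.
Norvale: 0.2403×2.6 + 0.2148×12.5 + 0.1969×27.7 + 0.3480×110.6 = 47.2542 per 10,000.
Difference = 31.8200 − 47.2542 = -15.4342.

-15.4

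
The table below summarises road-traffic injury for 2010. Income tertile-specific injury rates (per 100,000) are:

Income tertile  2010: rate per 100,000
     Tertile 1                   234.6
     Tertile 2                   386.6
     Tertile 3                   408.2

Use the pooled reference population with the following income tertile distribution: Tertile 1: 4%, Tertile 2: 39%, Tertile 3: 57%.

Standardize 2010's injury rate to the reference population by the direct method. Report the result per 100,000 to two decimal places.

Standard weights: 0.04, 0.39, 0.57.
Standardized rate: 0.0400×234.6 + 0.3900×386.6 + 0.5700×408.2 = 392.8320 per 100,000.

392.83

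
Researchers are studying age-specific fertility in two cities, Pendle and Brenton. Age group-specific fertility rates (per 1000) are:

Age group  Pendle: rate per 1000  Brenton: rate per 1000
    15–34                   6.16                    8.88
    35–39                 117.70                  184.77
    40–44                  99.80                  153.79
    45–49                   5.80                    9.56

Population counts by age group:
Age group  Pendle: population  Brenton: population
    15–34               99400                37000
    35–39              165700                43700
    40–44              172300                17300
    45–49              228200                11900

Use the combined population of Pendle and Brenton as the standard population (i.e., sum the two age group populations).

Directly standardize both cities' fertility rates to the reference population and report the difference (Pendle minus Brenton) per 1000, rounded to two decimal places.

Combined standard total = 775500; weights = 0.1759, 0.2700, 0.2445, 0.3096.
Pendle: 0.1759×6.16 + 0.2700×117.70 + 0.2445×99.80 + 0.3096×5.80 = 59.0603 per 1000.
Brenton: 0.1759×8.88 + 0.2700×184.77 + 0.2445×153.79 + 0.3096×9.56 = 92.0129 per 1000.
Difference = 59.0603 − 92.0129 = -32.9526.

-32.95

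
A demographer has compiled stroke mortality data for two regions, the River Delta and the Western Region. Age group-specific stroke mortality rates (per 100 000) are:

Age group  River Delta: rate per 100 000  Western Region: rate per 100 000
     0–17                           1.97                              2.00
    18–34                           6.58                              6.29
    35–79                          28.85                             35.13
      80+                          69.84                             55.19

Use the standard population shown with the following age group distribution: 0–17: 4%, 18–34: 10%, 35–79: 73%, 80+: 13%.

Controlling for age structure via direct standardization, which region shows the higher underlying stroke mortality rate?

Standard weights: 0.04, 0.10, 0.73, 0.13.
The River Delta: 0.0400×1.97 + 0.1000×6.58 + 0.7300×28.85 + 0.1300×69.84 = 30.8765 per 100 000.
The Western Region: 0.0400×2.00 + 0.1000×6.29 + 0.7300×35.13 + 0.1300×55.19 = 33.5286 per 100 000.

Western Region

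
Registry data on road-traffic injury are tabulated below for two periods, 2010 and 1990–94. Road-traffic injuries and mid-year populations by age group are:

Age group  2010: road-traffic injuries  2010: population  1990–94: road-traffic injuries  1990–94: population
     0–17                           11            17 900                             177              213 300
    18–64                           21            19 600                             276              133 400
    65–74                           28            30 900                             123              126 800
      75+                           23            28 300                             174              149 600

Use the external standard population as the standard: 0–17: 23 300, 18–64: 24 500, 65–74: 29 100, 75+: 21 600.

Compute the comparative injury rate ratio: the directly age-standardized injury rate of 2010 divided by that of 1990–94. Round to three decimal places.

0.685

Age-specific rates per 100 000 for 2010: 61.45, 107.14, 90.61, 81.27.
For 1990–94: 82.98, 206.90, 97.00, 116.31.
Standard total = 98 500; weights = 0.2365, 0.2487, 0.2954, 0.2193.
2010: 0.2365×61.45 + 0.2487×107.14 + 0.2954×90.61 + 0.2193×81.27 = 85.7788 per 100 000.
1990–94: 0.2365×82.98 + 0.2487×206.90 + 0.2954×97.00 + 0.2193×116.31 = 125.2541 per 100 000.
Ratio = 85.7788 ÷ 125.2541 = 0.68484.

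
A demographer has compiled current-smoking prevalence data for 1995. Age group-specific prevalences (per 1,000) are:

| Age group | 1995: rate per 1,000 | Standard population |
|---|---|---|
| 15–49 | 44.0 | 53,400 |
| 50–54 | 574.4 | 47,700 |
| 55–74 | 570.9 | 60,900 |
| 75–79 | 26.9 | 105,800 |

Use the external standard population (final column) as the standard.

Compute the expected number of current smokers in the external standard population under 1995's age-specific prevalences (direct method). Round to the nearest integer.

Expected current smokers = Σ (standard pop × age-specific rate ÷ 1,000)
= 53,400×44.0/1,000 + 47,700×574.4/1,000 + 60,900×570.9/1,000 + 105,800×26.9/1,000
= 2349.60 + 27398.88 + 34767.81 + 2846.02 = 67362.31.

67362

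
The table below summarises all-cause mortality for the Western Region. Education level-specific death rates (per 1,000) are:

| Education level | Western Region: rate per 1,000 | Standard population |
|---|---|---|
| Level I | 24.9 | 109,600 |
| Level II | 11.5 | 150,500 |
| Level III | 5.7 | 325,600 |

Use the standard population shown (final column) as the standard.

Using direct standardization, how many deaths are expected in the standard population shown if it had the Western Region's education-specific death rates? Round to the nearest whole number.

6316

Expected deaths = Σ (standard pop × education-specific rate ÷ 1,000)
= 109,600×24.9/1,000 + 150,500×11.5/1,000 + 325,600×5.7/1,000
= 2729.04 + 1730.75 + 1855.92 = 6315.71.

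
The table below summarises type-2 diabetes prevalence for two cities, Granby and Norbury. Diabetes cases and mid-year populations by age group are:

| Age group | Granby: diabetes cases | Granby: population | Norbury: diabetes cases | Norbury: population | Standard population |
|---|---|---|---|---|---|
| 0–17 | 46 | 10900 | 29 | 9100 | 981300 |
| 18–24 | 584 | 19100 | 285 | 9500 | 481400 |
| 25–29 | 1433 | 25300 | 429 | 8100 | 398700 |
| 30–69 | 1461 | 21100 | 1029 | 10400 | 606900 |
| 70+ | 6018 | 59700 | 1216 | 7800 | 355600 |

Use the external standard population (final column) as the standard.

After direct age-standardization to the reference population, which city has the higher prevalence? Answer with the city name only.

Norbury

Age-specific rates per 1000 for Granby: 4.220, 30.576, 56.640, 69.242, 100.804.
For Norbury: 3.187, 30.000, 52.963, 98.942, 155.897.
Standard total = 2823900; weights = 0.3475, 0.1705, 0.1412, 0.2149, 0.1259.
Granby: 0.3475×4.220 + 0.1705×30.576 + 0.1412×56.640 + 0.2149×69.242 + 0.1259×100.804 = 42.2507 per 1000.
Norbury: 0.3475×3.187 + 0.1705×30.000 + 0.1412×52.963 + 0.2149×98.942 + 0.1259×155.897 = 54.5950 per 1000.
The crude rates (70.11 vs 66.55) would put Granby higher, but that reflects its age composition; once standardized to a common age structure, Norbury has the higher underlying rate.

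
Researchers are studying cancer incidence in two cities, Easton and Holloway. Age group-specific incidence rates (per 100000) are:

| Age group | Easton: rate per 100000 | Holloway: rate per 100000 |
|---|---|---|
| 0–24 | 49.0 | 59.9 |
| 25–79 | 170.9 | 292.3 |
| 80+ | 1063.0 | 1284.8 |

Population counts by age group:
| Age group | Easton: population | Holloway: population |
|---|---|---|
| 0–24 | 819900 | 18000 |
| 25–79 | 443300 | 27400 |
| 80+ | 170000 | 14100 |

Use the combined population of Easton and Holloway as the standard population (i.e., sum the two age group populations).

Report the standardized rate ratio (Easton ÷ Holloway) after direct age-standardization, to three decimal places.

Combined standard total = 1492700; weights = 0.5613, 0.3153, 0.1233.
Easton: 0.5613×49.0 + 0.3153×170.9 + 0.1233×1063.0 = 212.4995 per 100000.
Holloway: 0.5613×59.9 + 0.3153×292.3 + 0.1233×1284.8 = 284.2550 per 100000.
Ratio = 212.4995 ÷ 284.2550 = 0.74757.

0.748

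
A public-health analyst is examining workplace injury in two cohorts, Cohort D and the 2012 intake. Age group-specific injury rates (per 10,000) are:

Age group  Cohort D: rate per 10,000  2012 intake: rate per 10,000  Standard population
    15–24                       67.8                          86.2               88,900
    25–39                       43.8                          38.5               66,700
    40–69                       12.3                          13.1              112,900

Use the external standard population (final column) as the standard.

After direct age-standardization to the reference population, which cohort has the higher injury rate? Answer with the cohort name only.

Standard total = 268,500; weights = 0.3311, 0.2484, 0.4205.
Cohort D: 0.3311×67.8 + 0.2484×43.8 + 0.4205×12.3 = 38.5011 per 10,000.
The 2012 intake: 0.3311×86.2 + 0.2484×38.5 + 0.4205×13.1 = 43.6131 per 10,000.

2012 intake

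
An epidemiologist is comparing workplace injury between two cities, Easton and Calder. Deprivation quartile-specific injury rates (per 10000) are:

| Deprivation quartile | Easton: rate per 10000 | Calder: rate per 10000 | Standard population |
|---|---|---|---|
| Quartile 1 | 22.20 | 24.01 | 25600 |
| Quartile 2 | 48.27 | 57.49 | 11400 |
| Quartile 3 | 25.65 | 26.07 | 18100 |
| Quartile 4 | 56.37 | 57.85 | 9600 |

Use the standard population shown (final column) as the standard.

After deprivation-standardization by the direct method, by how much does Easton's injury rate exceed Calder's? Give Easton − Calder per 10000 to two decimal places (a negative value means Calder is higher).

Standard total = 64700; weights = 0.3957, 0.1762, 0.2798, 0.1484.
Easton: 0.3957×22.20 + 0.1762×48.27 + 0.2798×25.65 + 0.1484×56.37 = 32.8287 per 10000.
Calder: 0.3957×24.01 + 0.1762×57.49 + 0.2798×26.07 + 0.1484×57.85 = 35.5065 per 10000.
Difference = 32.8287 − 35.5065 = -2.6778.

-2.68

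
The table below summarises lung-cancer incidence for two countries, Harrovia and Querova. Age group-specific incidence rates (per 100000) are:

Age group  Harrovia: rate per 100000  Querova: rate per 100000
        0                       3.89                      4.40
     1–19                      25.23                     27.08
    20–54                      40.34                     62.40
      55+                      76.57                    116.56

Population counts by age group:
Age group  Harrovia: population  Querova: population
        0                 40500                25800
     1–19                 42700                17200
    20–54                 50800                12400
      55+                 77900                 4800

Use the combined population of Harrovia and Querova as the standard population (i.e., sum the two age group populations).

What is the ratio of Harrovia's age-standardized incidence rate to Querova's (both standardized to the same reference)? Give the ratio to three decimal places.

0.687

Combined standard total = 272100; weights = 0.2437, 0.2201, 0.2323, 0.3039.
Harrovia: 0.2437×3.89 + 0.2201×25.23 + 0.2323×40.34 + 0.3039×76.57 = 39.1437 per 100000.
Querova: 0.2437×4.40 + 0.2201×27.08 + 0.2323×62.40 + 0.3039×116.56 = 56.9533 per 100000.
Ratio = 39.1437 ÷ 56.9533 = 0.68729.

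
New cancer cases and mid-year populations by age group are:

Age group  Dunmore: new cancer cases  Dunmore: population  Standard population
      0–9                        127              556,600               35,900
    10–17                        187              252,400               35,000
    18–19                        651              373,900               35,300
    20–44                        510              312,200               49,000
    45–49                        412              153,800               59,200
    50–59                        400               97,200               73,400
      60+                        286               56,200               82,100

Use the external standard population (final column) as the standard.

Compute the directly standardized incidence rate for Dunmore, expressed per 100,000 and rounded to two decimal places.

284.96

Age-specific rates per 100,000 for Dunmore: 22.82, 74.09, 174.11, 163.36, 267.88, 411.52, 508.90.
Standard total = 369,900; weights = 0.0971, 0.0946, 0.0954, 0.1325, 0.1600, 0.1984, 0.2220.
Standardized rate: 0.0971×22.82 + 0.0946×74.09 + 0.0954×174.11 + 0.1325×163.36 + 0.1600×267.88 + 0.1984×411.52 + 0.2220×508.90 = 284.9623 per 100,000.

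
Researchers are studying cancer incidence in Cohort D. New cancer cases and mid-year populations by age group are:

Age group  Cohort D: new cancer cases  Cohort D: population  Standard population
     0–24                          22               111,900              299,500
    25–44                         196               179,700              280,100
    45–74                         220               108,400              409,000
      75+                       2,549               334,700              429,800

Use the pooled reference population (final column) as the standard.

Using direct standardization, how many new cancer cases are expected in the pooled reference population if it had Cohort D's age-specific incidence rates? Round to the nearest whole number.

Age-specific rates per 100,000 for Cohort D: 19.66, 109.07, 202.95, 761.58.
Expected new cancer cases = Σ (standard pop × age-specific rate ÷ 100,000)
= 299,500×19.66/100,000 + 280,100×109.07/100,000 + 409,000×202.95/100,000 + 429,800×761.58/100,000
= 58.88 + 305.51 + 830.07 + 3273.26 = 4467.72.

4468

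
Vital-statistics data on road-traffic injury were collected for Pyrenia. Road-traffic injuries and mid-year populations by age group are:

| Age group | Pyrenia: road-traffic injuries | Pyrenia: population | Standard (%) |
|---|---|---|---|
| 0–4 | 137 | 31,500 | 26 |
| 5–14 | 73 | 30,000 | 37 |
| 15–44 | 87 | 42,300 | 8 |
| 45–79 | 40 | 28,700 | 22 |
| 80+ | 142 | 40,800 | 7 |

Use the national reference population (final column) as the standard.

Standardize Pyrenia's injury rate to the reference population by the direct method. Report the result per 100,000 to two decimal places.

274.59

Age-specific rates per 100,000 for Pyrenia: 434.92, 243.33, 205.67, 139.37, 348.04.
Standard weights: 0.26, 0.37, 0.08, 0.22, 0.07.
Standardized rate: 0.2600×434.92 + 0.3700×243.33 + 0.0800×205.67 + 0.2200×139.37 + 0.0700×348.04 = 274.5914 per 100,000.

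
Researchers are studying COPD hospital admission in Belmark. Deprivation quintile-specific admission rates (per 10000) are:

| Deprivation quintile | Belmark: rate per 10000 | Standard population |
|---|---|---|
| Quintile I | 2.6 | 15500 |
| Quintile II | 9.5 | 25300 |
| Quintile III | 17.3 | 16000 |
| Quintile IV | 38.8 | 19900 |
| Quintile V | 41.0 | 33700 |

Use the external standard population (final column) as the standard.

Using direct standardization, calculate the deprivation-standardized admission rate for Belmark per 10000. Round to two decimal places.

Standard total = 110400; weights = 0.1404, 0.2292, 0.1449, 0.1803, 0.3053.
Standardized rate: 0.1404×2.6 + 0.2292×9.5 + 0.1449×17.3 + 0.1803×38.8 + 0.3053×41.0 = 24.5586 per 10000.

24.56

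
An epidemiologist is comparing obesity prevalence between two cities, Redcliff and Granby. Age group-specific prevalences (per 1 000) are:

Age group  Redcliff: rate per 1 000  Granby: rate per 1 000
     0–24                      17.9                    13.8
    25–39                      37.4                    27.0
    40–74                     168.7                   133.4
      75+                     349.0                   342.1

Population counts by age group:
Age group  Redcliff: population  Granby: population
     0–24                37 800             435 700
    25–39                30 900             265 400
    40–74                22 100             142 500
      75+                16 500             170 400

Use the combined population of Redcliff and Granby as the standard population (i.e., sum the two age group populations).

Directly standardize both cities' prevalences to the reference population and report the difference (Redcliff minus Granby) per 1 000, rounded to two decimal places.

Combined standard total = 1 121 300; weights = 0.4223, 0.2642, 0.1468, 0.1667.
Redcliff: 0.4223×17.9 + 0.2642×37.4 + 0.1468×168.7 + 0.1667×349.0 = 100.3776 per 1 000.
Granby: 0.4223×13.8 + 0.2642×27.0 + 0.1468×133.4 + 0.1667×342.1 = 89.5662 per 1 000.
Difference = 100.3776 − 89.5662 = 10.8114.

10.81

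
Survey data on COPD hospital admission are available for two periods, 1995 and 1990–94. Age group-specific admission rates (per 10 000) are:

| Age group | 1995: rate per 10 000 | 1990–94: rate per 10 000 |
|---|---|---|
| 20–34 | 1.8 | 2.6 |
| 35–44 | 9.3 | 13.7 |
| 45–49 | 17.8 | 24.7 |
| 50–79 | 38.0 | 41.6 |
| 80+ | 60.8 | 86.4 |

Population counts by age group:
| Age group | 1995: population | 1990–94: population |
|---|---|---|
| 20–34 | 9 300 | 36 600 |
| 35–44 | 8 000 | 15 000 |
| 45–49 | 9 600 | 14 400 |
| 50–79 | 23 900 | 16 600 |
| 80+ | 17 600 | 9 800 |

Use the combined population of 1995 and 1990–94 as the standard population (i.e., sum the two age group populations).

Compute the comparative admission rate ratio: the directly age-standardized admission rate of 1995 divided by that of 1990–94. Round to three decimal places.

Combined standard total = 160 800; weights = 0.2854, 0.1430, 0.1493, 0.2519, 0.1704.
1995: 0.2854×1.8 + 0.1430×9.3 + 0.1493×17.8 + 0.2519×38.0 + 0.1704×60.8 = 24.4318 per 10 000.
1990–94: 0.2854×2.6 + 0.1430×13.7 + 0.1493×24.7 + 0.2519×41.6 + 0.1704×86.4 = 31.5883 per 10 000.
Ratio = 24.4318 ÷ 31.5883 = 0.77345.

0.773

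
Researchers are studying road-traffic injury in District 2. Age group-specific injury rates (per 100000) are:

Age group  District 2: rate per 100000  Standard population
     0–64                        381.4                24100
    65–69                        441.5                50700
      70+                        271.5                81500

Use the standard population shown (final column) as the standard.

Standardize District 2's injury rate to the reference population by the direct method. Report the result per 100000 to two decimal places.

Standard total = 156300; weights = 0.1542, 0.3244, 0.5214.
Standardized rate: 0.1542×381.4 + 0.3244×441.5 + 0.5214×271.5 = 343.5895 per 100000.

343.59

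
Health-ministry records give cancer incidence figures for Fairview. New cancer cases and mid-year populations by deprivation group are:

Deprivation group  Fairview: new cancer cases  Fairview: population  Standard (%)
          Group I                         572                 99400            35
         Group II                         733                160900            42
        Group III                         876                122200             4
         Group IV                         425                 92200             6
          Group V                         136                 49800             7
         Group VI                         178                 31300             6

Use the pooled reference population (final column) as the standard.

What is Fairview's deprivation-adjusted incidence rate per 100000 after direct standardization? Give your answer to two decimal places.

502.31

Deprivation-specific rates per 100000 for Fairview: 575.45, 455.56, 716.86, 460.95, 273.09, 568.69.
Standard weights: 0.35, 0.42, 0.04, 0.06, 0.07, 0.06.
Standardized rate: 0.3500×575.45 + 0.4200×455.56 + 0.0400×716.86 + 0.0600×460.95 + 0.0700×273.09 + 0.0600×568.69 = 502.3141 per 100000.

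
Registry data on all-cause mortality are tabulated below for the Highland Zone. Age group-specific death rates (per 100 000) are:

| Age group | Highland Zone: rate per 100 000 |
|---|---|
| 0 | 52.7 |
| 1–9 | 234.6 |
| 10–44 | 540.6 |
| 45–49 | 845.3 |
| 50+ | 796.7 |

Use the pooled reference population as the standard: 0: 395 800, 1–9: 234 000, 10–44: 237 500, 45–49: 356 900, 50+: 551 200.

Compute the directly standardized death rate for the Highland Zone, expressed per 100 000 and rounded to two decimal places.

532.26

Standard total = 1 775 400; weights = 0.2229, 0.1318, 0.1338, 0.2010, 0.3105.
Standardized rate: 0.2229×52.7 + 0.1318×234.6 + 0.1338×540.6 + 0.2010×845.3 + 0.3105×796.7 = 532.2610 per 100 000.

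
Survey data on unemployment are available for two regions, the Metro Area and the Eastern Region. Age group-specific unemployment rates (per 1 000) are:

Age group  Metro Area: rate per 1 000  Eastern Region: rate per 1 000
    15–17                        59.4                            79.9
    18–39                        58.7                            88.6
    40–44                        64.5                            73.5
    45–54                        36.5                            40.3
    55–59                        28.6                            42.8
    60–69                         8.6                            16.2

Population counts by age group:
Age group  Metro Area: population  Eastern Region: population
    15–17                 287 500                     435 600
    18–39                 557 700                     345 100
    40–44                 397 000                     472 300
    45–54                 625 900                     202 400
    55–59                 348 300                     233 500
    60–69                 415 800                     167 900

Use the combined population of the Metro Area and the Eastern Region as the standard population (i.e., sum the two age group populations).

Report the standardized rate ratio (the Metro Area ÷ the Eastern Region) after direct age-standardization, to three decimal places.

0.757

Combined standard total = 4 489 000; weights = 0.1611, 0.2011, 0.1937, 0.1845, 0.1296, 0.1300.
The Metro Area: 0.1611×59.4 + 0.2011×58.7 + 0.1937×64.5 + 0.1845×36.5 + 0.1296×28.6 + 0.1300×8.6 = 45.4241 per 1 000.
The Eastern Region: 0.1611×79.9 + 0.2011×88.6 + 0.1937×73.5 + 0.1845×40.3 + 0.1296×42.8 + 0.1300×16.2 = 60.0122 per 1 000.
Ratio = 45.4241 ÷ 60.0122 = 0.75691.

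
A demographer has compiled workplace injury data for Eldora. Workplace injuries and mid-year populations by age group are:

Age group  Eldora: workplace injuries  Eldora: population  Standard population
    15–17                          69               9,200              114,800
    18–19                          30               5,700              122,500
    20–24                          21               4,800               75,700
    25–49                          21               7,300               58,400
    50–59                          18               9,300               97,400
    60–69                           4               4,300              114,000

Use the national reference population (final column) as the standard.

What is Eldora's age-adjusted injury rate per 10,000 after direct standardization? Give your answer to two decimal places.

Age-specific rates per 10,000 for Eldora: 75.00, 52.63, 43.75, 28.77, 19.35, 9.30.
Standard total = 582,800; weights = 0.1970, 0.2102, 0.1299, 0.1002, 0.1671, 0.1956.
Standardized rate: 0.1970×75.00 + 0.2102×52.63 + 0.1299×43.75 + 0.1002×28.77 + 0.1671×19.35 + 0.1956×9.30 = 39.4559 per 10,000.

39.46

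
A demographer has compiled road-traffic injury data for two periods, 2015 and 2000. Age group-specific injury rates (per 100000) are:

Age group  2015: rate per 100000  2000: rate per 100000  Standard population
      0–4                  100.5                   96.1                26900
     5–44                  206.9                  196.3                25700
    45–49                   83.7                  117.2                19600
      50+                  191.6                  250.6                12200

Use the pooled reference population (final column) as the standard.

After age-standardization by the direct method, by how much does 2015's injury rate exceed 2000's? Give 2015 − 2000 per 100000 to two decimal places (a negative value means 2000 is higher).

Standard total = 84400; weights = 0.3187, 0.3045, 0.2322, 0.1445.
2015: 0.3187×100.5 + 0.3045×206.9 + 0.2322×83.7 + 0.1445×191.6 = 142.1661 per 100000.
2000: 0.3187×96.1 + 0.3045×196.3 + 0.2322×117.2 + 0.1445×250.6 = 153.8441 per 100000.
Difference = 142.1661 − 153.8441 = -11.6780.

-11.68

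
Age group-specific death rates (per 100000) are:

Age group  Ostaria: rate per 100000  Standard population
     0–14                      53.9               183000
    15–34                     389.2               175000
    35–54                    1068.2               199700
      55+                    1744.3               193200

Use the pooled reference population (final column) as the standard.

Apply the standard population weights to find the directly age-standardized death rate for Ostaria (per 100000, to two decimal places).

836.72

Standard total = 750900; weights = 0.2437, 0.2331, 0.2659, 0.2573.
Standardized rate: 0.2437×53.9 + 0.2331×389.2 + 0.2659×1068.2 + 0.2573×1744.3 = 836.7186 per 100000.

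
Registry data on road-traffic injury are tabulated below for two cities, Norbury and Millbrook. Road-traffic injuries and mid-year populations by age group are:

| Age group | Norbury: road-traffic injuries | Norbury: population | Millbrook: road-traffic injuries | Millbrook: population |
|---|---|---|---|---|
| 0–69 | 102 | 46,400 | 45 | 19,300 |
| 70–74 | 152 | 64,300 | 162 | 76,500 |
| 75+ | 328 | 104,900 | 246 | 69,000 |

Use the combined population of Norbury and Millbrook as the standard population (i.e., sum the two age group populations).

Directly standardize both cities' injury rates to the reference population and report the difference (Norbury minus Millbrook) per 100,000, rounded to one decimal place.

-13.2

Age-specific rates per 100,000 for Norbury: 219.83, 236.39, 312.68.
For Millbrook: 233.16, 211.76, 356.52.
Combined standard total = 380,400; weights = 0.1727, 0.3701, 0.4572.
Norbury: 0.1727×219.83 + 0.3701×236.39 + 0.4572×312.68 = 268.4056 per 100,000.
Millbrook: 0.1727×233.16 + 0.3701×211.76 + 0.4572×356.52 = 281.6358 per 100,000.
Difference = 268.4056 − 281.6358 = -13.2302.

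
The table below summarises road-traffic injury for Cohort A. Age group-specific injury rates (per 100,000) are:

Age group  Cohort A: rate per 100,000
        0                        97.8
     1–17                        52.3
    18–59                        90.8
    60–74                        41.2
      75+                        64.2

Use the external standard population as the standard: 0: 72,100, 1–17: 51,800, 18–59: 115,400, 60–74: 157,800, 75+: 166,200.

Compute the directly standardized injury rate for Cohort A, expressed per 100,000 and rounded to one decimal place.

Standard total = 563,300; weights = 0.1280, 0.0920, 0.2049, 0.2801, 0.2950.
Standardized rate: 0.1280×97.8 + 0.0920×52.3 + 0.2049×90.8 + 0.2801×41.2 + 0.2950×64.2 = 66.4126 per 100,000.

66.4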